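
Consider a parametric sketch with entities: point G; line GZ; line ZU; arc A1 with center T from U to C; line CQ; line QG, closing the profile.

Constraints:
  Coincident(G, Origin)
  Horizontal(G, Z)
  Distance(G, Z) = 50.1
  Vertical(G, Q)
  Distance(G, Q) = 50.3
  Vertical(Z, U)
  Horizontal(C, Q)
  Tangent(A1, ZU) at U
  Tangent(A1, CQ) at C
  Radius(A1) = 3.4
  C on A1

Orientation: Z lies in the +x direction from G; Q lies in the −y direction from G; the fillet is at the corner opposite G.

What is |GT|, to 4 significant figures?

66.19

G is at the origin; GZ is horizontal with |GZ| = 50.1 and Z on the +x side, so Z = (50.10, 0.000). G and Q share the same x with |GQ| = 50.3 and Q on the −y side, so Q = (0.000, -50.30). The virtual corner opposite G is at (50.10, -50.30). Tangency of A1 to ZU means the radius TU is perpendicular to ZU and since A1 is tangent to CQ there, TC ⟂ CQ, with radius 3.4, so the center T sits 3.4 in from both sides at T = (46.70, -46.90). Then |GT| = |T − G| = 66.19.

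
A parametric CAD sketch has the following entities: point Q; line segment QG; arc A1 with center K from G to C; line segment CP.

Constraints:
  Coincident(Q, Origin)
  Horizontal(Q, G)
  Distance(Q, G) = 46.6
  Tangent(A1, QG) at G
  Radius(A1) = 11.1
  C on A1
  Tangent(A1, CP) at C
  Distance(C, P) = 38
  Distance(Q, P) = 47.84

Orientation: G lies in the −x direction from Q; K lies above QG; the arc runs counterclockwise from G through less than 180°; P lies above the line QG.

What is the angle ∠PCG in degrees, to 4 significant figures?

145.8°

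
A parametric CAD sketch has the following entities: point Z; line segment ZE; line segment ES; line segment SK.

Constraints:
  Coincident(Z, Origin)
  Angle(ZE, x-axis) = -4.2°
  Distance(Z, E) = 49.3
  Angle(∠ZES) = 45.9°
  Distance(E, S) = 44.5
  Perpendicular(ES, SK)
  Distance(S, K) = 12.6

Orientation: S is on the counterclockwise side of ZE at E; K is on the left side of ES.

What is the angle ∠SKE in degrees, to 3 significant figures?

74.2°

∠ZES = 45.9°, so ES runs at -4.2° + (180° − 45.9°) = 130° from the x-axis; with |ES| = 44.5, S = E + 44.5·(cos 130°, sin 130°) = (20.6, 30.5). ES ⟂ SK; with |SK| = 12.6 on the left of ES, K = S + 12.6·(-0.767, -0.641) = (11.0, 22.4). Then cos ∠SKE = KS·KE / (|KS||KE|), giving 74.2°.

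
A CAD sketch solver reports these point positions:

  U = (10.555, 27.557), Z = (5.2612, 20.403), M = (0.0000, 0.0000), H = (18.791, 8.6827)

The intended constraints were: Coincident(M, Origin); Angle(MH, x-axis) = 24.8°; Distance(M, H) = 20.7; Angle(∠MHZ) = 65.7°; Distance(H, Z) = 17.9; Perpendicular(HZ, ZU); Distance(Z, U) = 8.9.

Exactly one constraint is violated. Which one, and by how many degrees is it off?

Perpendicular(HZ, ZU) — off by 4.40°.

M = (0.00, 0.00) ✓; MH at 24.80° ✓; |MH| = 20.70 ✓; ∠MHZ = 65.70° ✓; |HZ| = 17.90 ✓; ∠(HZ, ZU) = 85.60° ✗; |ZU| = 8.900 ✓.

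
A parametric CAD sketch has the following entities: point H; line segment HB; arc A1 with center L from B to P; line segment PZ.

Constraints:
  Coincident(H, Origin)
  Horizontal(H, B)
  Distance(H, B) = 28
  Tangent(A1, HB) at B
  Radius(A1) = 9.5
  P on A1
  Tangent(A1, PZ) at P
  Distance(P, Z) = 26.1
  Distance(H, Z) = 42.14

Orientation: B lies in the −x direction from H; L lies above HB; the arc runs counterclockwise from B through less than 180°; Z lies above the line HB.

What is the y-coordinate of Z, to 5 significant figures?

36.427

Checks: |LP| = 9.500 ✓; ∠(LP, PZ) = 90.00° ✓; |PZ| = 26.10 ✓; |HZ| = 42.14 ✓.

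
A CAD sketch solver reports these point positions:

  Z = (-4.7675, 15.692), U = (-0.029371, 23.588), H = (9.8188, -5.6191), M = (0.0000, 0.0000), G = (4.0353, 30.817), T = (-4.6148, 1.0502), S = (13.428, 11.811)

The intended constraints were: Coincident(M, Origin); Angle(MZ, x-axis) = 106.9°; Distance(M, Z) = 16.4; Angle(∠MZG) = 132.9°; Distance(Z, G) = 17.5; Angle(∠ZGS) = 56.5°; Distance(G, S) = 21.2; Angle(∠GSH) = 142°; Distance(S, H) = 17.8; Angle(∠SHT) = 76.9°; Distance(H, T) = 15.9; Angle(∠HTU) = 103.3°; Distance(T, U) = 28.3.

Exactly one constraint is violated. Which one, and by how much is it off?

Distance(T, U) = 28.3 — off by 5.30.

M = (0.00, 0.00) ✓; MZ at 106.9° ✓; |MZ| = 16.40 ✓; ∠MZG = 132.9° ✓; |ZG| = 17.50 ✓; ∠ZGS = 56.50° ✓; |GS| = 21.20 ✓; ∠GSH = 142.0° ✓; |SH| = 17.80 ✓; ∠SHT = 76.90° ✓; |HT| = 15.90 ✓; ∠HTU = 103.3° ✓; |TU| = 23.00 ✗.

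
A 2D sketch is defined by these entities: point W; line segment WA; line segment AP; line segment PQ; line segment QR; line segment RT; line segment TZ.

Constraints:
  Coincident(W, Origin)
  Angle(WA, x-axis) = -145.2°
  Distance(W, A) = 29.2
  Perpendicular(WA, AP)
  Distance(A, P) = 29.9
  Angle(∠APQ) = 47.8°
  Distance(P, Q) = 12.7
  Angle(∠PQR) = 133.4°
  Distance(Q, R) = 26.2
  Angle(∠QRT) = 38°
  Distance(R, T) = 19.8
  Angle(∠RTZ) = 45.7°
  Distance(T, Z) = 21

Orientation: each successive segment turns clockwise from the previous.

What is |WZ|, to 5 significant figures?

13.870

∠QRT = 38.0° gives RT at 164.00° from the x-axis; with |RT| = 19.8, T = (-32.081, -9.4868). ∠RTZ = 45.7° gives TZ at 29.700° from the x-axis; with |TZ| = 21.0, Z = (-13.839, 0.91783). Then |WZ| = |Z − W| = 13.870.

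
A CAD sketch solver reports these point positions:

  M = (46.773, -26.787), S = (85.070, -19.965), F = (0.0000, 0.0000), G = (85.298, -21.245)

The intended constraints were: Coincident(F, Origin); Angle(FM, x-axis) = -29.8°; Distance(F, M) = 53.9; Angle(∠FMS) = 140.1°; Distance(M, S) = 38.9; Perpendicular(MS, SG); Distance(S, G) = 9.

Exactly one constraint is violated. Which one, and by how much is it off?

Distance(S, G) = 9 — off by 7.70.

F = (0.00, 0.00) ✓; FM at -29.80° ✓; |FM| = 53.90 ✓; ∠FMS = 140.1° ✓; |MS| = 38.90 ✓; ∠(MS, SG) = 90.00° ✓; |SG| = 1.300 ✗.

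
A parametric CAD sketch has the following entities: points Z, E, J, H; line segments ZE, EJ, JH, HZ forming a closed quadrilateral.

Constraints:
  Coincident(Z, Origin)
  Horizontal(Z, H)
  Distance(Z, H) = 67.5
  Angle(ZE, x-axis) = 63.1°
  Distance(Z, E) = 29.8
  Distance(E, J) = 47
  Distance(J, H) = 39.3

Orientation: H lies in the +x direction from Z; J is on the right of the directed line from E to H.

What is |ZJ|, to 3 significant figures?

36.0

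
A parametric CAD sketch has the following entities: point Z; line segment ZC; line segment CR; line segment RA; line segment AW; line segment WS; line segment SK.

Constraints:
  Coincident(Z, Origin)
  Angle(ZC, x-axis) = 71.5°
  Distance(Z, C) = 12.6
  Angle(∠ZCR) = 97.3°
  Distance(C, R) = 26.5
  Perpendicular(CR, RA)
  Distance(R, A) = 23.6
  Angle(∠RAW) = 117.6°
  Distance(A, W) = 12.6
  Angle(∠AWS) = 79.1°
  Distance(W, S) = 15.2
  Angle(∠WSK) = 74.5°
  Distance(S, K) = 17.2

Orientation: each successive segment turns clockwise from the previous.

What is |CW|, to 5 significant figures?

33.192

CR is perpendicular to RA, so RA runs at -101.20°; with |RA| = 23.6, A = (25.409, -16.349). ∠RAW = 117.6° gives AW at -163.60° from the x-axis; with |AW| = 12.6, W = (13.322, -19.906). Then |CW| = |W − C| = 33.192.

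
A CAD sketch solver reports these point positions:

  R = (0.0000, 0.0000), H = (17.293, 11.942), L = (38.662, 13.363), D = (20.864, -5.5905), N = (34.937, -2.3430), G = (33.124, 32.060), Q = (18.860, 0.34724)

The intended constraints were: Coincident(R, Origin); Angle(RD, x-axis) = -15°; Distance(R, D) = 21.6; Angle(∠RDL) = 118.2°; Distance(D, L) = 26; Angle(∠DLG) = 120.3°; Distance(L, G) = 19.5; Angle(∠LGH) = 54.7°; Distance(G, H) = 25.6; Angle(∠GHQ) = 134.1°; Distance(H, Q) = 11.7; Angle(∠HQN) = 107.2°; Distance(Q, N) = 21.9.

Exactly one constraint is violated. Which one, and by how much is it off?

Distance(Q, N) = 21.9 — off by 5.60.

R = (0.00, 0.00) ✓; RD at -15.00° ✓; |RD| = 21.60 ✓; ∠RDL = 118.2° ✓; |DL| = 26.00 ✓; ∠DLG = 120.3° ✓; |LG| = 19.50 ✓; ∠LGH = 54.70° ✓; |GH| = 25.60 ✓; ∠GHQ = 134.1° ✓; |HQ| = 11.70 ✓; ∠HQN = 107.2° ✓; |QN| = 16.30 ✗.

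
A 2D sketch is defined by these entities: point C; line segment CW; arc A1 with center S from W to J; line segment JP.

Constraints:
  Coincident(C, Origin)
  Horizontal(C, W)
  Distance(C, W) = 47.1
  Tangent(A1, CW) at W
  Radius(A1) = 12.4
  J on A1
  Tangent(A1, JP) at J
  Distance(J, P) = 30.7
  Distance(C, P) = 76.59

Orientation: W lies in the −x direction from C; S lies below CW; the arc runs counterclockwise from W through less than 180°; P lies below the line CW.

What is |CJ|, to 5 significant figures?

60.094

C is at the origin; CW is horizontal with |CW| = 47.1 and W on the −x side, so W = (-47.100, 0.0000). Tangency of A1 to CW means the radius SW is perpendicular to CW, so S = W + (0, -12.4) = (-47.100, -12.400). Since SJ ⟂ JP (tangency), |SP| = √(12.4² + 30.7²) = 33.110 regardless of where J sits on A1. So P lies on both circle(C, 76.59) and circle(S, 33.110); the below-CW intersection is P = (-65.264, -40.082). J is the foot of the tangent from P: J = (-59.261, -9.9750).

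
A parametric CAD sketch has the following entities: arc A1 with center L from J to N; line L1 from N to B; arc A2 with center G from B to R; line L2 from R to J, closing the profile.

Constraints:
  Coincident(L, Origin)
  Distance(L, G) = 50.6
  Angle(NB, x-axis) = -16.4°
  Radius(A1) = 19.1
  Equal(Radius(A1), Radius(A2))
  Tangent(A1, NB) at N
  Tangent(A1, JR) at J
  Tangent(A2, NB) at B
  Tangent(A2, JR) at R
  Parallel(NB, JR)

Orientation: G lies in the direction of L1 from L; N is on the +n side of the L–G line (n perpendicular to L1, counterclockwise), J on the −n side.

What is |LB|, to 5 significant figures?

54.085

The slot axis is L1's direction at -16.4°, so u = (cos -16.4°, sin -16.4°) = (0.95931, -0.28234) and n = (−sin -16.4°, cos -16.4°) = (0.28234, 0.95931). L is at the origin and G lies 50.6 along u from L, so G = 50.6·u = (48.541, -14.286). Tangency of A1 to both parallel lines with radius 19.1 puts N and J at L ± 19.1·n: N = (5.3927, 18.323), J = (-5.3927, -18.323). Equal radii place B and R the same way about G: B = G + 19.1·n = (53.934, 4.0364), R = G − 19.1·n = (43.149, -32.609). Then |LB| = |B − L| = 54.085.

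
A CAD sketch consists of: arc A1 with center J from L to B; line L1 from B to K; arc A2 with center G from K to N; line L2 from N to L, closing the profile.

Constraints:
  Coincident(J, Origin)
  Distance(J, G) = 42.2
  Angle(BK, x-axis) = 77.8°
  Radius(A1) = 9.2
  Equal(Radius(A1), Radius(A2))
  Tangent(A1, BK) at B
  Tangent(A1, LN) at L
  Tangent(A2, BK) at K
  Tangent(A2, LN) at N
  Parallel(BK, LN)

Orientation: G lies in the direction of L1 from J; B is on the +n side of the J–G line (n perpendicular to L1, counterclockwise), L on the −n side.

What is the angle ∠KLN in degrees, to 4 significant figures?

23.56°

The slot axis is L1's direction at 77.8°, so u = (cos 77.8°, sin 77.8°) = (0.2113, 0.9774) and n = (−sin 77.8°, cos 77.8°) = (-0.9774, 0.2113). J is at the origin and G lies 42.2 along u from J, so G = 42.2·u = (8.918, 41.25). Tangency of A1 to both parallel lines with radius 9.2 puts B and L at J ± 9.2·n: B = (-8.992, 1.944), L = (8.992, -1.944). Equal radii place K and N the same way about G: K = G + 9.2·n = (-0.07432, 43.19), N = G − 9.2·n = (17.91, 39.30). Then cos ∠KLN = LK·LN / (|LK||LN|), giving 23.56°.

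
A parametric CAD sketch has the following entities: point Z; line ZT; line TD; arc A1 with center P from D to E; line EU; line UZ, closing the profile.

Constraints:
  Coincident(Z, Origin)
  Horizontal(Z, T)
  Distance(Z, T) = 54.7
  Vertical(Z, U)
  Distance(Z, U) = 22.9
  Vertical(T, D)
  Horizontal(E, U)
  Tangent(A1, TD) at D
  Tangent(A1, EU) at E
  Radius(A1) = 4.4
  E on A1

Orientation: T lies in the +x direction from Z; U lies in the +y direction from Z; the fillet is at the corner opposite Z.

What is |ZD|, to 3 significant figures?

57.7

The virtual corner opposite Z is at (54.7, 22.9). A1 meets TD tangentially, so PD is at right angles to TD and A1 meets EU tangentially, so PE is at right angles to EU, with radius 4.4, so the center P sits 4.4 in from both sides at P = (50.3, 18.5). That places the tangent points at D = (54.7, 18.5) on TD and E = (50.3, 22.9) on EU. Then |ZD| = |D − Z| = 57.7.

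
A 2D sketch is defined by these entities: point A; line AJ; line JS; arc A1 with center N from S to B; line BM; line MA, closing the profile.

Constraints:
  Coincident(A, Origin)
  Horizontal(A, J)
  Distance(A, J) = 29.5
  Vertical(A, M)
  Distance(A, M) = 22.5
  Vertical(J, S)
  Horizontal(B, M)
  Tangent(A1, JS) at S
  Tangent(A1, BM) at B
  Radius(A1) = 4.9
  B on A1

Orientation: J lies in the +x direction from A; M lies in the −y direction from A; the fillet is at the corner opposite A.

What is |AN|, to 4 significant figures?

30.25

A is at the origin; AJ is horizontal with |AJ| = 29.5 and J on the +x side, so J = (29.50, 0.000). A and M share the same x with |AM| = 22.5 and M on the −y side, so M = (0.000, -22.50). The virtual corner opposite A is at (29.50, -22.50). Tangency of A1 to JS means the radius NS is perpendicular to JS and the tangent condition forces NB to be normal to BM, with radius 4.9, so the center N sits 4.9 in from both sides at N = (24.60, -17.60). Then |AN| = |N − A| = 30.25.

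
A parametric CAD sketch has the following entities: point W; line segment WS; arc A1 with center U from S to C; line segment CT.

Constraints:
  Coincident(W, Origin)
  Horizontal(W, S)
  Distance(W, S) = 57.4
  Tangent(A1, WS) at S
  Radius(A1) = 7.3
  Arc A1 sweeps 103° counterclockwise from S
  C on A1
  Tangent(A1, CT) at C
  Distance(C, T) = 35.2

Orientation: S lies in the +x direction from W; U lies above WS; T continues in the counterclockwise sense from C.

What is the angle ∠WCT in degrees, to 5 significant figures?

84.891°

W is at the origin; W and S share the same y with |WS| = 57.4 and S on the +x side, so S = (57.400, 0.0000). A1 meets WS tangentially, so US is at right angles to WS, so U = S + (0, 7.3) = (57.400, 7.3000). On A1, S sits at bearing -90° from U; a 103° counterclockwise sweep puts C at bearing 13°, so C = U + 7.3·(cos 13°, sin 13°) = (64.513, 8.9421). The tangent condition forces UC to be normal to CT, so CT runs along (−sin 13°, cos 13°); with |CT| = 35.2, T = (56.595, 43.240). Then cos ∠WCT = CW·CT / (|CW||CT|), giving 84.891°.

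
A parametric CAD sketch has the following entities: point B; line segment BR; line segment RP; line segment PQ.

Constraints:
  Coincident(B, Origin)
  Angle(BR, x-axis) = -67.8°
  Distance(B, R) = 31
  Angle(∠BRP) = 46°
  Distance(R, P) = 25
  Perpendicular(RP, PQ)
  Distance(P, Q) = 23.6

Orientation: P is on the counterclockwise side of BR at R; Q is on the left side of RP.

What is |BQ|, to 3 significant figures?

3.70

∠BRP = 46.0°, so RP runs at -67.8° + (180° − 46.0°) = 66.2° from the x-axis; with |RP| = 25.0, P = R + 25.0·(cos 66.2°, sin 66.2°) = (21.8, -5.83). The perpendicularity gives PQ at right angles to RP; with |PQ| = 23.6 on the left of RP, Q = P + 23.6·(-0.915, 0.404) = (0.209, 3.70). Then |BQ| = |Q − B| = 3.70.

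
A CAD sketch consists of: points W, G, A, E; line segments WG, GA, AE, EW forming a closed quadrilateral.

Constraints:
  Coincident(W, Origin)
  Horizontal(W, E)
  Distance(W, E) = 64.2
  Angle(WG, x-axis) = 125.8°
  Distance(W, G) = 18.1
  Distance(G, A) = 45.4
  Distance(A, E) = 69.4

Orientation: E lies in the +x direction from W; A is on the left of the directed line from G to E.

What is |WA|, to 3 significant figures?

53.5

Checks: WG at 125.8° ✓; |GA| = 45.40 ✓; |AE| = 69.40 ✓.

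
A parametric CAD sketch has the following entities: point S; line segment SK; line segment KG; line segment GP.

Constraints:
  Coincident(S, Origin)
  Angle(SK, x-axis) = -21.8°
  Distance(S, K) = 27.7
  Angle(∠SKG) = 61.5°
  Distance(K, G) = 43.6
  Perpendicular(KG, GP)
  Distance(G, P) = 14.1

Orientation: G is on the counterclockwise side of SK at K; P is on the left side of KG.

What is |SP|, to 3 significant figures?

32.1

∠SKG = 61.5°, so KG runs at -21.8° + (180° − 61.5°) = 96.7° from the x-axis; with |KG| = 43.6, G = K + 43.6·(cos 96.7°, sin 96.7°) = (20.6, 33.0). KG is perpendicular to GP; with |GP| = 14.1 on the left of KG, P = G + 14.1·(-0.993, -0.117) = (6.63, 31.4). Then |SP| = |P − S| = 32.1.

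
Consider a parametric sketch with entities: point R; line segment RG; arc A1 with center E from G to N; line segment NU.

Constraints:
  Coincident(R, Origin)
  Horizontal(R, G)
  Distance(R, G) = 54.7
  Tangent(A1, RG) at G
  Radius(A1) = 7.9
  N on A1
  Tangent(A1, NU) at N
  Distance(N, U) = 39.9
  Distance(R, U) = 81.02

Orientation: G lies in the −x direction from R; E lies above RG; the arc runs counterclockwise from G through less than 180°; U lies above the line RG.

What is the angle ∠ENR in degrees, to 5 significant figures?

139.05°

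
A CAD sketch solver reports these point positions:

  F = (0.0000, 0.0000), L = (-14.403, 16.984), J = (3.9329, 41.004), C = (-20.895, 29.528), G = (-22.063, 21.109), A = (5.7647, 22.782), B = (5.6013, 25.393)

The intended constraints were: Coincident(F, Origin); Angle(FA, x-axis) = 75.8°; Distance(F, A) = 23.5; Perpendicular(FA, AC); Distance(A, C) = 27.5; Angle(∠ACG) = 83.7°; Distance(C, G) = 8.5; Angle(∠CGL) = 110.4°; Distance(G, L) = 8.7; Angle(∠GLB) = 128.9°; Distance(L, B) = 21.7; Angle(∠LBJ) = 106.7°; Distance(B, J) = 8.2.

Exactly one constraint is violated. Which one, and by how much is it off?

Distance(B, J) = 8.2 — off by 7.50.

F = (0.00, 0.00) ✓; FA at 75.80° ✓; |FA| = 23.50 ✓; ∠(FA, AC) = 90.00° ✓; |AC| = 27.50 ✓; ∠ACG = 83.70° ✓; |CG| = 8.500 ✓; ∠CGL = 110.4° ✓; |GL| = 8.700 ✓; ∠GLB = 128.9° ✓; |LB| = 21.70 ✓; ∠LBJ = 106.7° ✓; |BJ| = 15.70 ✗.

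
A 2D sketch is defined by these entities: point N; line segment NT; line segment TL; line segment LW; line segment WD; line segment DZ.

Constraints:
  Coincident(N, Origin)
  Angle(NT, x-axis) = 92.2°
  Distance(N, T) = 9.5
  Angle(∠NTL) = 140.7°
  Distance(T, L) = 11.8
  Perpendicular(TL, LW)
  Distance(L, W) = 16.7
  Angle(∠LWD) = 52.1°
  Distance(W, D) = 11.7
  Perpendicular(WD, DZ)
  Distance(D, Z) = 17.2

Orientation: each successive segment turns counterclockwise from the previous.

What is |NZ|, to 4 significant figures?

22.83

N is at the origin; NT runs at 92.2° with length 9.5, so T = (-0.3647, 9.493). ∠NTL = 140.7° gives TL at 131.5° from the x-axis; with |TL| = 11.8, L = (-8.184, 18.33). The perpendicularity gives LW at right angles to TL, so LW runs at -138.5°; with |LW| = 16.7, W = (-20.69, 7.265). ∠LWD = 52.1° gives WD at -10.60° from the x-axis; with |WD| = 11.7, D = (-9.191, 5.113). WD is perpendicular to DZ, so DZ runs at 79.40°; with |DZ| = 17.2, Z = (-6.027, 22.02). Then |NZ| = |Z − N| = 22.83.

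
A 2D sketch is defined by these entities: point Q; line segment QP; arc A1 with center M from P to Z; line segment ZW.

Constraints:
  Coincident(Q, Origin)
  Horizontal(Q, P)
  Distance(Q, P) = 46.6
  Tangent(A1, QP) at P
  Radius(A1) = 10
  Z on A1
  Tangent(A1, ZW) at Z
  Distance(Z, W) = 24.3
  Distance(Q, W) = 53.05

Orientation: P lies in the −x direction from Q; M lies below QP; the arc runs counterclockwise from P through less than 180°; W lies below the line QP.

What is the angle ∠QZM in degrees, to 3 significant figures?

21.4°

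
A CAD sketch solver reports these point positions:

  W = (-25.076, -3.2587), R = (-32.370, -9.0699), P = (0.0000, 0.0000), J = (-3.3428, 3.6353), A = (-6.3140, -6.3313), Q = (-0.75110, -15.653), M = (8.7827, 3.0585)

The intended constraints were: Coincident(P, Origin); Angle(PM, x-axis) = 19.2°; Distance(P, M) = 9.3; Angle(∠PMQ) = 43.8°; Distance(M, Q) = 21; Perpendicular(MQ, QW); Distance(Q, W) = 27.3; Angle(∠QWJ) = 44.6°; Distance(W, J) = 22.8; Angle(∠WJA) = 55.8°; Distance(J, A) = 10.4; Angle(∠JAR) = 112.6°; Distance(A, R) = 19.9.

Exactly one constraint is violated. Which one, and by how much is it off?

Distance(A, R) = 19.9 — off by 6.30.

P = (0.00, 0.00) ✓; PM at 19.20° ✓; |PM| = 9.300 ✓; ∠PMQ = 43.80° ✓; |MQ| = 21.00 ✓; ∠(MQ, QW) = 90.00° ✓; |QW| = 27.30 ✓; ∠QWJ = 44.60° ✓; |WJ| = 22.80 ✓; ∠WJA = 55.80° ✓; |JA| = 10.40 ✓; ∠JAR = 112.6° ✓; |AR| = 26.20 ✗.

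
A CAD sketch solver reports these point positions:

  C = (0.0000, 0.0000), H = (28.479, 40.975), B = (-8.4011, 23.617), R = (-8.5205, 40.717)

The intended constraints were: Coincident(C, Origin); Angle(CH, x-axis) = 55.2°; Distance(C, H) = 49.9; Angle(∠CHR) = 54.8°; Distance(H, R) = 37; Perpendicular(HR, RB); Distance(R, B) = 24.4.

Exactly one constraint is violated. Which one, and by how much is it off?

Distance(R, B) = 24.4 — off by 7.30.

C = (0.00, 0.00) ✓; CH at 55.20° ✓; |CH| = 49.90 ✓; ∠CHR = 54.80° ✓; |HR| = 37.00 ✓; ∠(HR, RB) = 90.00° ✓; |RB| = 17.10 ✗.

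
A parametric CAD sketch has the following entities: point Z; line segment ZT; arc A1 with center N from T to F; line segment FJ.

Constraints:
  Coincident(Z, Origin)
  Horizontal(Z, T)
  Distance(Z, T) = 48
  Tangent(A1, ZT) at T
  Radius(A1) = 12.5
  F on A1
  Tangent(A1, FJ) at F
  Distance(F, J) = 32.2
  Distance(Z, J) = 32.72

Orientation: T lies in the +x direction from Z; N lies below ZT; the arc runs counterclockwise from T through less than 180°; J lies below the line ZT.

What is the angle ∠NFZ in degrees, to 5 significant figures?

143.73°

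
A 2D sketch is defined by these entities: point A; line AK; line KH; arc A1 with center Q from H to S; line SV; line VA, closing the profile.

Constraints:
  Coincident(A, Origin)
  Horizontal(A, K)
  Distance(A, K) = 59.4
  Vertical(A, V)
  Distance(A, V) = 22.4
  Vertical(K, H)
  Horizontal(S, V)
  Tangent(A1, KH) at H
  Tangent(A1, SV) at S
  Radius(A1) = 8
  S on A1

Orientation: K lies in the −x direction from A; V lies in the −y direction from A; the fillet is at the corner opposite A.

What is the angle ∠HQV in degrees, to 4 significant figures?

171.2°

A is at the origin; AK is horizontal with |AK| = 59.4 and K on the −x side, so K = (-59.40, 0.000). AV is vertical with |AV| = 22.4 and V on the −y side, so V = (0.000, -22.40). The virtual corner opposite A is at (-59.40, -22.40). Since A1 is tangent to KH there, QH ⟂ KH and tangency of A1 to SV means the radius QS is perpendicular to SV, with radius 8.0, so the center Q sits 8.0 in from both sides at Q = (-51.40, -14.40). That places the tangent points at H = (-59.40, -14.40) on KH and S = (-51.40, -22.40) on SV. Then cos ∠HQV = QH·QV / (|QH||QV|), giving 171.2°.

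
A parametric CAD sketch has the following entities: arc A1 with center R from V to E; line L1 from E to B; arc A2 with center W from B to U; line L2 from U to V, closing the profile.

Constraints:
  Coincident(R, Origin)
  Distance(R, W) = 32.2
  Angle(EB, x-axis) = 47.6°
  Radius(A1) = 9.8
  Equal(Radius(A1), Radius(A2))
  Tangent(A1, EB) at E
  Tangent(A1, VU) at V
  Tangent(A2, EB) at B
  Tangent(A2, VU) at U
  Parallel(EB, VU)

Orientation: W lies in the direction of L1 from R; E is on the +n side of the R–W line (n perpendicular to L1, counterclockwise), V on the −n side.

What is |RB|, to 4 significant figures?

33.66

The slot axis is L1's direction at 47.6°, so u = (cos 47.6°, sin 47.6°) = (0.6743, 0.7385) and n = (−sin 47.6°, cos 47.6°) = (-0.7385, 0.6743). R is at the origin and W lies 32.2 along u from R, so W = 32.2·u = (21.71, 23.78). Tangency of A1 to both parallel lines with radius 9.8 puts E and V at R ± 9.8·n: E = (-7.237, 6.608), V = (7.237, -6.608). Equal radii place B and U the same way about W: B = W + 9.8·n = (14.48, 30.39), U = W − 9.8·n = (28.95, 17.17). Then |RB| = |B − R| = 33.66.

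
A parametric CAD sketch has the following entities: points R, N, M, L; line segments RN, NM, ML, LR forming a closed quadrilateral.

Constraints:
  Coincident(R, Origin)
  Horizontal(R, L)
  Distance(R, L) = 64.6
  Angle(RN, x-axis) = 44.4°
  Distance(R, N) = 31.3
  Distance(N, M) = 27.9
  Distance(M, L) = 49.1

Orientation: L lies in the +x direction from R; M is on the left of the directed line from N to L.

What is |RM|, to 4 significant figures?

59.16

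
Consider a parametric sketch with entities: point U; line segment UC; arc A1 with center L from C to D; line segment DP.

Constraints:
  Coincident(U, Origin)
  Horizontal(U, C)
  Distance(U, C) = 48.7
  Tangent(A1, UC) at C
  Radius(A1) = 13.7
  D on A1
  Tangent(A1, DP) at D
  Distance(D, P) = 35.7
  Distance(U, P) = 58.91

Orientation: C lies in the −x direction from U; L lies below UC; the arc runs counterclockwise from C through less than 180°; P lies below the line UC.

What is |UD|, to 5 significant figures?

62.907

U is at the origin; UC is horizontal with |UC| = 48.7 and C on the −x side, so C = (-48.700, 0.0000). The tangent condition forces LC to be normal to UC, so L = C + (0, -13.7) = (-48.700, -13.700). Since LD ⟂ DP (tangency), |LP| = √(13.7² + 35.7²) = 38.238 regardless of where D sits on A1. So P lies on both circle(U, 58.91) and circle(L, 38.238); the below-UC intersection is P = (-33.207, -48.659). D is the foot of the tangent from P: D = (-58.405, -23.370).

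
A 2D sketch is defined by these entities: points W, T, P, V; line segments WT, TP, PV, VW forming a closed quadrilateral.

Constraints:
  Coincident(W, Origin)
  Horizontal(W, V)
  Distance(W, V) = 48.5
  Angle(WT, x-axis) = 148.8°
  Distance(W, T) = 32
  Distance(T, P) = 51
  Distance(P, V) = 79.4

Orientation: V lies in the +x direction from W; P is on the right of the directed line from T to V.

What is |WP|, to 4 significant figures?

41.33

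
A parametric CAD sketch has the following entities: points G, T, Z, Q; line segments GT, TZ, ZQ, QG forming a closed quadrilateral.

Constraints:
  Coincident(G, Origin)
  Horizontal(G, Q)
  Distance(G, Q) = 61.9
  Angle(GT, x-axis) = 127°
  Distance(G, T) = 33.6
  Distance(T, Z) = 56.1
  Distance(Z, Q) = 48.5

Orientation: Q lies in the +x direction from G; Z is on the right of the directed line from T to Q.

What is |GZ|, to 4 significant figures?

22.64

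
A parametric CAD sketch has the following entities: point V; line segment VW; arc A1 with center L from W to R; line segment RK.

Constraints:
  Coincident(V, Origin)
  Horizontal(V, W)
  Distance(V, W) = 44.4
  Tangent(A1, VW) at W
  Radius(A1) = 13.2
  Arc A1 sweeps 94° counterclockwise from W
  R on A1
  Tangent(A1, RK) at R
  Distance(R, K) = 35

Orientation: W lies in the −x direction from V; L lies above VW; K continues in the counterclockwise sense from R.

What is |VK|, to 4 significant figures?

59.48

V is at the origin; VW is horizontal with |VW| = 44.4 and W on the −x side, so W = (-44.40, 0.000). The tangent condition forces LW to be normal to VW, so L = W + (0, 13.2) = (-44.40, 13.20). On A1, W sits at bearing -90° from L; a 94° counterclockwise sweep puts R at bearing 4°, so R = L + 13.2·(cos 4°, sin 4°) = (-31.23, 14.12). The tangent condition forces LR to be normal to RK, so RK runs along (−sin 4°, cos 4°); with |RK| = 35.0, K = (-33.67, 49.04). Then |VK| = |K − V| = 59.48.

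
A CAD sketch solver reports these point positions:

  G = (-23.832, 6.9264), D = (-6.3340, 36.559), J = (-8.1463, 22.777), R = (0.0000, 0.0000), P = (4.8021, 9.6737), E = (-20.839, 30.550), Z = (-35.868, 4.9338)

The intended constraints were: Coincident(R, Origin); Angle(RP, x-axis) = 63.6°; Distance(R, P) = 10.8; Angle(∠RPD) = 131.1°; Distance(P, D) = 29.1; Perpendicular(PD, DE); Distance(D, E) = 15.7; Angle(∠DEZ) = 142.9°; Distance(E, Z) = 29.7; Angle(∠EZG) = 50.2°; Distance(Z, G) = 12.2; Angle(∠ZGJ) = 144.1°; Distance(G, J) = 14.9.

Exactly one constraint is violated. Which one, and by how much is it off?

Distance(G, J) = 14.9 — off by 7.40.

R = (0.00, 0.00) ✓; RP at 63.60° ✓; |RP| = 10.80 ✓; ∠RPD = 131.1° ✓; |PD| = 29.10 ✓; ∠(PD, DE) = 90.00° ✓; |DE| = 15.70 ✓; ∠DEZ = 142.9° ✓; |EZ| = 29.70 ✓; ∠EZG = 50.20° ✓; |ZG| = 12.20 ✓; ∠ZGJ = 144.1° ✓; |GJ| = 22.30 ✗.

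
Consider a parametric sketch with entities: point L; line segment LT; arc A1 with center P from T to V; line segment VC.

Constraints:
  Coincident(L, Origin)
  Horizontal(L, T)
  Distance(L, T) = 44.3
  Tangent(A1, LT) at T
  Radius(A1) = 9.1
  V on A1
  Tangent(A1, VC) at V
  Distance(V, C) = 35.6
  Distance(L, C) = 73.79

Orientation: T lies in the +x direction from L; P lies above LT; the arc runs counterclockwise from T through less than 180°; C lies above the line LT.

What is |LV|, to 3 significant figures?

53.7

L is at the origin; LT is horizontal with |LT| = 44.3 and T on the +x side, so T = (44.3, 0.00). A1 meets LT tangentially, so PT is at right angles to LT, so P = T + (0, 9.1) = (44.3, 9.10). Since PV ⟂ VC (tangency), |PC| = √(9.1² + 35.6²) = 36.7 regardless of where V sits on A1. So C lies on both circle(L, 73.79) and circle(P, 36.7); the above-LT intersection is C = (60.7, 42.0). V is the foot of the tangent from C: V = (53.2, 7.19).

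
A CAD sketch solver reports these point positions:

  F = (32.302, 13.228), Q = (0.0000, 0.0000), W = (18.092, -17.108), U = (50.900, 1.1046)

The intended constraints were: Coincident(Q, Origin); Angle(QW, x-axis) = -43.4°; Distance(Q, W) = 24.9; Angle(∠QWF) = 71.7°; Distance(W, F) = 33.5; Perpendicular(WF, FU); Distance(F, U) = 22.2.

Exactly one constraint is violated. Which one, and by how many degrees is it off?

Perpendicular(WF, FU) — off by 8.00°.

Q = (0.00, 0.00) ✓; QW at -43.40° ✓; |QW| = 24.90 ✓; ∠QWF = 71.70° ✓; |WF| = 33.50 ✓; ∠(WF, FU) = 98.00° ✗; |FU| = 22.20 ✓.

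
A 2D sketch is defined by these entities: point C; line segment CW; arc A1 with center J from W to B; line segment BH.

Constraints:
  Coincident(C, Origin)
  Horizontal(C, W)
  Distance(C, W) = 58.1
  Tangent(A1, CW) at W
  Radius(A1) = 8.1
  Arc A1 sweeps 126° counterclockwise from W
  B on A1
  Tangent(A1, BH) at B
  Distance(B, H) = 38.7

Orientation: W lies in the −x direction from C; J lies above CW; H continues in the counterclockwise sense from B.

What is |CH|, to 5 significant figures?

86.433

C is at the origin; CW is horizontal with |CW| = 58.1 and W on the −x side, so W = (-58.100, 0.0000). Tangency of A1 to CW means the radius JW is perpendicular to CW, so J = W + (0, 8.1) = (-58.100, 8.1000). On A1, W sits at bearing -90° from J; a 126° counterclockwise sweep puts B at bearing 36°, so B = J + 8.1·(cos 36°, sin 36°) = (-51.547, 12.861). Since A1 is tangent to BH there, JB ⟂ BH, so BH runs along (−sin 36°, cos 36°); with |BH| = 38.7, H = (-74.294, 44.170). Then |CH| = |H − C| = 86.433.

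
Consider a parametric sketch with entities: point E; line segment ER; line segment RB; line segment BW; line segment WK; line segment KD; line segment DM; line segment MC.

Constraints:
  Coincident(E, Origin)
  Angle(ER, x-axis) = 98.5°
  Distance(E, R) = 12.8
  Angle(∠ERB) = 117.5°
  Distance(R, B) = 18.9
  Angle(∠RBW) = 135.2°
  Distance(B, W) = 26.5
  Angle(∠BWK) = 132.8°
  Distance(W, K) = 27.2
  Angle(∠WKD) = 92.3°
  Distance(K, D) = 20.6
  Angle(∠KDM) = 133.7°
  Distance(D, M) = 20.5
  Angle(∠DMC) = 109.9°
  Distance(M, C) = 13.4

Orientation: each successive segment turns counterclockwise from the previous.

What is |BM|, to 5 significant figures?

35.540

∠WKD = 92.3° gives KD at -19.300° from the x-axis; with |KD| = 20.6, D = (-32.131, -25.541). ∠KDM = 133.7° gives DM at 27.000° from the x-axis; with |DM| = 20.5, M = (-13.865, -16.234). Then |BM| = |M − B| = 35.540.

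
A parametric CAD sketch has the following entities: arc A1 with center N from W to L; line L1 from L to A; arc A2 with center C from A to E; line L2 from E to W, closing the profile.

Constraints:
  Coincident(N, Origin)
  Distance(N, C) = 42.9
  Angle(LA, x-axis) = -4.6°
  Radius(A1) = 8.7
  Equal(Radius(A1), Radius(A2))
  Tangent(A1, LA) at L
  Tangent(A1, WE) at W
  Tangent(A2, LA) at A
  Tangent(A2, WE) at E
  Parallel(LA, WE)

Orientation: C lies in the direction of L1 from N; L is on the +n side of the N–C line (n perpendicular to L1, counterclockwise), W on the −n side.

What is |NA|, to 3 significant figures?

43.8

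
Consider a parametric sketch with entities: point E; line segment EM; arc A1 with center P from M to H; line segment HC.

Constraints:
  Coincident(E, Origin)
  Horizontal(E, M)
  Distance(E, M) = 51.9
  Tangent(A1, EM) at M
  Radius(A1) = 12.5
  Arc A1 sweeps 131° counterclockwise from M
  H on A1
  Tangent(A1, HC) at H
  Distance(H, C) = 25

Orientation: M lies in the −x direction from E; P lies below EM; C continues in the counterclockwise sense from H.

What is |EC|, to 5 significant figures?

59.871

E is at the origin; E and M share the same y with |EM| = 51.9 and M on the −x side, so M = (-51.900, 0.0000). Since A1 is tangent to EM there, PM ⟂ EM, so P = M + (0, -12.5) = (-51.900, -12.500). On A1, M sits at bearing 90° from P; a 131° counterclockwise sweep puts H at bearing 221°, so H = P + 12.5·(cos 221°, sin 221°) = (-61.334, -20.701). Since A1 is tangent to HC there, PH ⟂ HC, so HC runs along (−sin 221°, cos 221°); with |HC| = 25.0, C = (-44.932, -39.568). Then |EC| = |C − E| = 59.871.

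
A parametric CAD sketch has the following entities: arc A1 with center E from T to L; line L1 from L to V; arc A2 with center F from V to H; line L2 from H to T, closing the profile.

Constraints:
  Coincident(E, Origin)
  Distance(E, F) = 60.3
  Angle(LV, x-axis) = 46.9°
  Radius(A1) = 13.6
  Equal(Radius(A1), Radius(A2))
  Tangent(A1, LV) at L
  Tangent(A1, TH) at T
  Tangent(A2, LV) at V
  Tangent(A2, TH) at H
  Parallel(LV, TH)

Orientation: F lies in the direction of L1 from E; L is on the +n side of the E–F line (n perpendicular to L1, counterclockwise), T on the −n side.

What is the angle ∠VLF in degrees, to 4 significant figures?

12.71°

The slot axis is L1's direction at 46.9°, so u = (cos 46.9°, sin 46.9°) = (0.6833, 0.7302) and n = (−sin 46.9°, cos 46.9°) = (-0.7302, 0.6833). E is at the origin and F lies 60.3 along u from E, so F = 60.3·u = (41.20, 44.03). Tangency of A1 to both parallel lines with radius 13.6 puts L and T at E ± 13.6·n: L = (-9.930, 9.293), T = (9.930, -9.293). Equal radii place V and H the same way about F: V = F + 13.6·n = (31.27, 53.32), H = F − 13.6·n = (51.13, 34.74). Then cos ∠VLF = LV·LF / (|LV||LF|), giving 12.71°.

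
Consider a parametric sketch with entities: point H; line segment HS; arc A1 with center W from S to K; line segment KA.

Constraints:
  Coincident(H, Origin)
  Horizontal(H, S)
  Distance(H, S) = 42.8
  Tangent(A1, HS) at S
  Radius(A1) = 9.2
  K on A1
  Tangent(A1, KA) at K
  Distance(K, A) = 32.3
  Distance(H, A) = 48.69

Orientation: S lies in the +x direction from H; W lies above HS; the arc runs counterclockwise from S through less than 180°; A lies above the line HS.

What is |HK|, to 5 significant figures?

52.006

Checks: ∠(WS, SH) = 90.00° ✓; |WS| = 9.200 ✓; |WK| = 9.200 ✓; ∠(WK, KA) = 90.00° ✓; |KA| = 32.30 ✓; |HA| = 48.69 ✓.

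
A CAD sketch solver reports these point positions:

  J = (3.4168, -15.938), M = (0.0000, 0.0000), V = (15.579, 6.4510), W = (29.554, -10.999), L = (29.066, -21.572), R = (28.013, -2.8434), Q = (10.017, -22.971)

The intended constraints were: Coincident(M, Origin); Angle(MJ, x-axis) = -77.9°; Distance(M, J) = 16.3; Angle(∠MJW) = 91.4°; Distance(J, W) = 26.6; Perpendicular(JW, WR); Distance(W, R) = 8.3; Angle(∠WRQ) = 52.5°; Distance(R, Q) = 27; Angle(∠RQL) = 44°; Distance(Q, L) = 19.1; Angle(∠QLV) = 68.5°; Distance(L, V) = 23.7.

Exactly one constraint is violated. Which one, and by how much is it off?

Distance(L, V) = 23.7 — off by 7.40.

M = (0.00, 0.00) ✓; MJ at -77.90° ✓; |MJ| = 16.30 ✓; ∠MJW = 91.40° ✓; |JW| = 26.60 ✓; ∠(JW, WR) = 90.00° ✓; |WR| = 8.300 ✓; ∠WRQ = 52.50° ✓; |RQ| = 27.00 ✓; ∠RQL = 44.00° ✓; |QL| = 19.10 ✓; ∠QLV = 68.50° ✓; |LV| = 31.10 ✗.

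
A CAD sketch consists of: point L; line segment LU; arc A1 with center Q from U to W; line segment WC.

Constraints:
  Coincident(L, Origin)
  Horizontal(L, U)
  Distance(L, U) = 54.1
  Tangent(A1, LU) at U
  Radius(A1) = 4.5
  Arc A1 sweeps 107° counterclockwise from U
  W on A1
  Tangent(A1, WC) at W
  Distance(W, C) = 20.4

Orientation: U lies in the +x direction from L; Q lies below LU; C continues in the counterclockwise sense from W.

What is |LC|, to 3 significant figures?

61.2

L is at the origin; LU is horizontal with |LU| = 54.1 and U on the +x side, so U = (54.1, 0.00). The tangent condition forces QU to be normal to LU, so Q = U + (0, -4.5) = (54.1, -4.50). On A1, U sits at bearing 90° from Q; a 107° counterclockwise sweep puts W at bearing 197°, so W = Q + 4.5·(cos 197°, sin 197°) = (49.8, -5.82). The tangent condition forces QW to be normal to WC, so WC runs along (−sin 197°, cos 197°); with |WC| = 20.4, C = (55.8, -25.3). Then |LC| = |C − L| = 61.2.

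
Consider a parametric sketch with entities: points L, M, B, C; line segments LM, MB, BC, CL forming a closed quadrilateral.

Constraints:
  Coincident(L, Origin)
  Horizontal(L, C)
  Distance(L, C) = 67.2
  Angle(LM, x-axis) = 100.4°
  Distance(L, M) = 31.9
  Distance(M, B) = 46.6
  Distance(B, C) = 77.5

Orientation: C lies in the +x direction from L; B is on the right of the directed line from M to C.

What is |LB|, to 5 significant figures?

17.503

Checks: |MB| = 46.60 ✓; |BC| = 77.50 ✓.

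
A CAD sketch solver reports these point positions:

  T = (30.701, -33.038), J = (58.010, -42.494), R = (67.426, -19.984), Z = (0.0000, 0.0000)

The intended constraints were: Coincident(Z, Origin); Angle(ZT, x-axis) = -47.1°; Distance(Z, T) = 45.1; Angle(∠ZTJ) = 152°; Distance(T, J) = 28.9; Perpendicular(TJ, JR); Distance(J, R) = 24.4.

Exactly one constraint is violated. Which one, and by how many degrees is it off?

Perpendicular(TJ, JR) — off by 3.60°.

Z = (0.00, 0.00) ✓; ZT at -47.10° ✓; |ZT| = 45.10 ✓; ∠ZTJ = 152.0° ✓; |TJ| = 28.90 ✓; ∠(TJ, JR) = 86.40° ✗; |JR| = 24.40 ✓.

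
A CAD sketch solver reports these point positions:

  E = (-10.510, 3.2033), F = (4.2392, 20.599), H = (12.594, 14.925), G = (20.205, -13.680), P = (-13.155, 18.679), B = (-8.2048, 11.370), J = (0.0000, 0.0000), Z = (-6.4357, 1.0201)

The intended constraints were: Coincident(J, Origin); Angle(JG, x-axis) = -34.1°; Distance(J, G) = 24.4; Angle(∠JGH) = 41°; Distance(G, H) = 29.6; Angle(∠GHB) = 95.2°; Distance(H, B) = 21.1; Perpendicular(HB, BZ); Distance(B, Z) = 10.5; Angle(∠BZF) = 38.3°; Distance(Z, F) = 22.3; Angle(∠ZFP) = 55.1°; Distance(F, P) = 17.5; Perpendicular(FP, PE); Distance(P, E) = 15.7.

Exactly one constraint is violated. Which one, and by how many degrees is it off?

Perpendicular(FP, PE) — off by 3.40°.

J = (0.00, 0.00) ✓; JG at -34.10° ✓; |JG| = 24.40 ✓; ∠JGH = 41.00° ✓; |GH| = 29.60 ✓; ∠GHB = 95.20° ✓; |HB| = 21.10 ✓; ∠(HB, BZ) = 90.00° ✓; |BZ| = 10.50 ✓; ∠BZF = 38.30° ✓; |ZF| = 22.30 ✓; ∠ZFP = 55.10° ✓; |FP| = 17.50 ✓; ∠(FP, PE) = 93.40° ✗; |PE| = 15.70 ✓.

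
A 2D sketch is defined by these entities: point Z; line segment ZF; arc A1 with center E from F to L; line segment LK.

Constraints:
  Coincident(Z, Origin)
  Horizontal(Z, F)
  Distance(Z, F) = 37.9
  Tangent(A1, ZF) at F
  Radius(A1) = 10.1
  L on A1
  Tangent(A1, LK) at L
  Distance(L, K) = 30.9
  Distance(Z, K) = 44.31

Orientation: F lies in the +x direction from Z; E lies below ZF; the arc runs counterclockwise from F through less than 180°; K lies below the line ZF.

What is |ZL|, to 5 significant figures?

29.152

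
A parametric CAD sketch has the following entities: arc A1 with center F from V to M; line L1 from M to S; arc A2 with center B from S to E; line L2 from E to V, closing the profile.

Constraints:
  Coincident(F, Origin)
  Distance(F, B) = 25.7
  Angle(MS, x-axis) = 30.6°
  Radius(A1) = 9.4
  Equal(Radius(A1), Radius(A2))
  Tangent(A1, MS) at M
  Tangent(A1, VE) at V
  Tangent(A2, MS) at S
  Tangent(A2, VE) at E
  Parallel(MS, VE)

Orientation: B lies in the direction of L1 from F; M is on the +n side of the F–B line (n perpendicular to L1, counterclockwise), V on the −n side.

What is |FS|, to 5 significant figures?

27.365

The slot axis is L1's direction at 30.6°, so u = (cos 30.6°, sin 30.6°) = (0.86074, 0.50904) and n = (−sin 30.6°, cos 30.6°) = (-0.50904, 0.86074). F is at the origin and B lies 25.7 along u from F, so B = 25.7·u = (22.121, 13.082). Tangency of A1 to both parallel lines with radius 9.4 puts M and V at F ± 9.4·n: M = (-4.7850, 8.0910), V = (4.7850, -8.0910). Equal radii place S and E the same way about B: S = B + 9.4·n = (17.336, 21.173), E = B − 9.4·n = (26.906, 4.9914). Then |FS| = |S − F| = 27.365.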